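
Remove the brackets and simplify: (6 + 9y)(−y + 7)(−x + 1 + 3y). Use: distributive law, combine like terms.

−57xy + 183y + 162y^2 − 42x + 42 + 9xy^2 − 27y^3

(6 + 9y)(−y + 7)(−x + 1 + 3y)
= (−6y + 42 − 9y^2 + 63y)(−x + 1 + 3y)    [distributive law]
= (57y + 42 − 9y^2)(−x + 1 + 3y)    [combine like terms]
= −57xy + 57y + 171y^2 − 42x + 42 + 126y + 9xy^2 − 9y^2 − 27y^3    [distributive law]
= −57xy + 183y + 162y^2 − 42x + 42 + 9xy^2 − 27y^3    [combine like terms]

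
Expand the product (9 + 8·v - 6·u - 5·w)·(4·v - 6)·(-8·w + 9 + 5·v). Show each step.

66·v·w - 378·v + 228·v^2 + 702·w - 486 - 356·v^2·w + 160·v^3 + 192·u·v·w - 36·u·v - 120·u·v^2 - 288·u·w + 324·u + 160·v·w^2 - 240·w^2

(9 + 8·v - 6·u - 5·w)·(4·v - 6)·(-8·w + 9 + 5·v)
= (36·v - 54 + 32·v^2 - 48·v - 24·u·v + 36·u - 20·v·w + 30·w)·(-8·w + 9 + 5·v)    [distributive law]
= (-12·v - 54 + 32·v^2 - 24·u·v + 36·u - 20·v·w + 30·w)·(-8·w + 9 + 5·v)    [combine like terms]
= 96·v·w - 108·v - 60·v^2 + 432·w - 486 - 270·v - 256·v^2·w + 288·v^2 + 160·v^3 + 192·u·v·w - 216·u·v - 120·u·v^2 - 288·u·w + 324·u + 180·u·v + 160·v·w^2 - 180·v·w - 100·v^2·w - 240·w^2 + 270·w + 150·v·w    [distributive law]
= 66·v·w - 378·v + 228·v^2 + 702·w - 486 - 356·v^2·w + 160·v^3 + 192·u·v·w - 36·u·v - 120·u·v^2 - 288·u·w + 324·u + 160·v·w^2 - 240·w^2    [combine like terms]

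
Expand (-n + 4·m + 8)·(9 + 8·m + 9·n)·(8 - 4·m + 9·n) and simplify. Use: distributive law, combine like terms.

(-n + 4·m + 8)·(9 + 8·m + 9·n)·(8 - 4·m + 9·n)
= (-9·n - 8·m·n - 9·n^2 + 36·m + 32·m^2 + 36·m·n + 72 + 64·m + 72·n)·(8 - 4·m + 9·n)    [distributive law]
= (63·n + 28·m·n - 9·n^2 + 100·m + 32·m^2 + 72)·(8 - 4·m + 9·n)    [combine like terms]
= 504·n - 252·m·n + 567·n^2 + 224·m·n - 112·m^2·n + 252·m·n^2 - 72·n^2 + 36·m·n^2 - 81·n^3 + 800·m - 400·m^2 + 900·m·n + 256·m^2 - 128·m^3 + 288·m^2·n + 576 - 288·m + 648·n    [distributive law]
= 1152·n + 872·m·n + 495·n^2 + 176·m^2·n + 288·m·n^2 - 81·n^3 + 512·m - 144·m^2 - 128·m^3 + 576    [combine like terms]

1152·n + 872·m·n + 495·n^2 + 176·m^2·n + 288·m·n^2 - 81·n^3 + 512·m - 144·m^2 - 128·m^3 + 576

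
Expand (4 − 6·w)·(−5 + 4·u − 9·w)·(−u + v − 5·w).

20·u − 20·v + 100·w − 16·u^2 + 16·u·v − 74·u·w − 6·v·w + 30·w^2 + 24·u^2·w − 24·u·v·w + 66·u·w^2 + 54·v·w^2 − 270·w^3

(4 − 6·w)·(−5 + 4·u − 9·w)·(−u + v − 5·w)
= (−20 + 16·u − 36·w + 30·w − 24·u·w + 54·w^2)·(−u + v − 5·w)    [distributive law]
= (−20 + 16·u − 6·w − 24·u·w + 54·w^2)·(−u + v − 5·w)    [combine like terms]
= 20·u − 20·v + 100·w − 16·u^2 + 16·u·v − 80·u·w + 6·u·w − 6·v·w + 30·w^2 + 24·u^2·w − 24·u·v·w + 120·u·w^2 − 54·u·w^2 + 54·v·w^2 − 270·w^3    [distributive law]
= 20·u − 20·v + 100·w − 16·u^2 + 16·u·v − 74·u·w − 6·v·w + 30·w^2 + 24·u^2·w − 24·u·v·w + 66·u·w^2 + 54·v·w^2 − 270·w^3    [combine like terms]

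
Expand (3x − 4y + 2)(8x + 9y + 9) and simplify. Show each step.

24x² − 5xy + 43x − 36y² − 18y + 18

(3x − 4y + 2)(8x + 9y + 9)
= 24x² + 27xy + 27x − 32xy − 36y² − 36y + 16x + 18y + 18    [distributive law]
= 24x² − 5xy + 43x − 36y² − 18y + 18    [combine like terms]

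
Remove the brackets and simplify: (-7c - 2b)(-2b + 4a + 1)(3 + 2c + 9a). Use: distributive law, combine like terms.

38bc + 28bc^2 + 110abc - 147ac - 56ac^2 - 252a^2c - 21c - 14c^2 + 12b^2 + 8b^2c + 36ab^2 - 42ab - 72a^2b - 6b

(-7c - 2b)(-2b + 4a + 1)(3 + 2c + 9a)
= (14bc - 28ac - 7c + 4b^2 - 8ab - 2b)(3 + 2c + 9a)    [distributive law]
= 42bc + 28bc^2 + 126abc - 84ac - 56ac^2 - 252a^2c - 21c - 14c^2 - 63ac + 12b^2 + 8b^2c + 36ab^2 - 24ab - 16abc - 72a^2b - 6b - 4bc - 18ab    [distributive law]
= 38bc + 28bc^2 + 110abc - 147ac - 56ac^2 - 252a^2c - 21c - 14c^2 + 12b^2 + 8b^2c + 36ab^2 - 42ab - 72a^2b - 6b    [combine like terms]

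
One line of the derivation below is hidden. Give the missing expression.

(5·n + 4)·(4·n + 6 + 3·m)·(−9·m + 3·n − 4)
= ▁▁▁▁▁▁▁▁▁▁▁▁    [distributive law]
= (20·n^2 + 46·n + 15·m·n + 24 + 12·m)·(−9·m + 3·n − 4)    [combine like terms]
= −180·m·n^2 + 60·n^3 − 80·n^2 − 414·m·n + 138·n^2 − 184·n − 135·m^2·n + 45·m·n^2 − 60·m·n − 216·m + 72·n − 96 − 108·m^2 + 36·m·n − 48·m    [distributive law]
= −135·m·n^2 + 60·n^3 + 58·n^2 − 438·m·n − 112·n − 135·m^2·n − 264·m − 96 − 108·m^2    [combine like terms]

By distributive law:

(20·n^2 + 30·n + 15·m·n + 16·n + 24 + 12·m)·(−9·m + 3·n − 4)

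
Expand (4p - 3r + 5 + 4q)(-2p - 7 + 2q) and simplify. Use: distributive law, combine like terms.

-8p² - 38p + 6pr + 21r - 6qr - 35 - 18q + 8q²

(4p - 3r + 5 + 4q)(-2p - 7 + 2q)
= -8p² - 28p + 8pq + 6pr + 21r - 6qr - 10p - 35 + 10q - 8pq - 28q + 8q²    [distributive law]
= -8p² - 38p + 6pr + 21r - 6qr - 35 - 18q + 8q²    [combine like terms]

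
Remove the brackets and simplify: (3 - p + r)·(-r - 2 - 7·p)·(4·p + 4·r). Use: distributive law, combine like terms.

(3 - p + r)·(-r - 2 - 7·p)·(4·p + 4·r)
= (-3·r - 6 - 21·p + p·r + 2·p + 7·p² - r² - 2·r - 7·p·r)·(4·p + 4·r)    [distributive law]
= (-5·r - 6 - 19·p - 6·p·r + 7·p² - r²)·(4·p + 4·r)    [combine like terms]
= -20·p·r - 20·r² - 24·p - 24·r - 76·p² - 76·p·r - 24·p²·r - 24·p·r² + 28·p³ + 28·p²·r - 4·p·r² - 4·r³    [distributive law]
= -96·p·r - 20·r² - 24·p - 24·r - 76·p² + 4·p²·r - 28·p·r² + 28·p³ - 4·r³    [combine like terms]

-96·p·r - 20·r² - 24·p - 24·r - 76·p² + 4·p²·r - 28·p·r² + 28·p³ - 4·r³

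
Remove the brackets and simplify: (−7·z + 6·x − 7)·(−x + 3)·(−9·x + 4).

−63·x^2·z + 217·x·z − 84·z + 54·x^3 − 249·x^2 + 289·x − 84

(−7·z + 6·x − 7)·(−x + 3)·(−9·x + 4)
= (7·x·z − 21·z − 6·x^2 + 18·x + 7·x − 21)·(−9·x + 4)    [distributive law]
= (7·x·z − 21·z − 6·x^2 + 25·x − 21)·(−9·x + 4)    [combine like terms]
= −63·x^2·z + 28·x·z + 189·x·z − 84·z + 54·x^3 − 24·x^2 − 225·x^2 + 100·x + 189·x − 84    [distributive law]
= −63·x^2·z + 217·x·z − 84·z + 54·x^3 − 249·x^2 + 289·x − 84    [combine like terms]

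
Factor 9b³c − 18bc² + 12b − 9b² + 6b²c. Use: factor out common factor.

9b³c − 18bc² + 12b − 9b² + 6b²c
= 3(3b³c − 6bc² + 4b − 3b² + 2b²c)    [factor out 3]
= 3b(3b²c − 6c² + 4 − 3b + 2bc)    [factor out b]

3b(3b²c − 6c² + 4 − 3b + 2bc)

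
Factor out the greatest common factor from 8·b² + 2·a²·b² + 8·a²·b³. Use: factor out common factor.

8·b² + 2·a²·b² + 8·a²·b³
= 2(4·b² + a²·b² + 4·a²·b³)    [factor out 2]
= 2·b²(4 + a² + 4·a²·b)    [factor out b²]

2·b²(4 + a² + 4·a²·b)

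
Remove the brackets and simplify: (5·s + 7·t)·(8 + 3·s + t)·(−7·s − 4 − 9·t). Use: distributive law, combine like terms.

−340·s^2 − 160·s − 856·s·t − 105·s^3 − 317·s^2·t − 283·s·t^2 − 224·t − 532·t^2 − 63·t^3

(5·s + 7·t)·(8 + 3·s + t)·(−7·s − 4 − 9·t)
= (40·s + 15·s^2 + 5·s·t + 56·t + 21·s·t + 7·t^2)·(−7·s − 4 − 9·t)    [distributive law]
= (40·s + 15·s^2 + 26·s·t + 56·t + 7·t^2)·(−7·s − 4 − 9·t)    [combine like terms]
= −280·s^2 − 160·s − 360·s·t − 105·s^3 − 60·s^2 − 135·s^2·t − 182·s^2·t − 104·s·t − 234·s·t^2 − 392·s·t − 224·t − 504·t^2 − 49·s·t^2 − 28·t^2 − 63·t^3    [distributive law]
= −340·s^2 − 160·s − 856·s·t − 105·s^3 − 317·s^2·t − 283·s·t^2 − 224·t − 532·t^2 − 63·t^3    [combine like terms]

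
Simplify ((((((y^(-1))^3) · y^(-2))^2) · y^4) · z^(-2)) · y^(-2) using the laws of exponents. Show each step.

((((((y^(-1))^3) · y^(-2))^2) · y^4) · z^(-2)) · y^(-2)
= ((((((y^(-1))^3)^2) · ((y^(-2))^2)) · y^4) · z^(-2)) · y^(-2)    [power of a product]
= (((((y^(-1))^6) · ((y^(-2))^2)) · y^4) · z^(-2)) · y^(-2)    [power of a power]
= (((y^(-6) · ((y^(-2))^2)) · y^4) · z^(-2)) · y^(-2)    [power of a power]
= (((y^(-6) · y^(-4)) · y^4) · z^(-2)) · y^(-2)    [power of a power]
= ((y^(-10) · y^4) · z^(-2)) · y^(-2)    [product of powers]
= (y^(-6) · z^(-2)) · y^(-2)    [product of powers]
= y^(-8)z^(-2)    [product of powers]

y^(-8)z^(-2)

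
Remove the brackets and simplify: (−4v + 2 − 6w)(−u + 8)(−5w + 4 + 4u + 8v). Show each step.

28uvw − 128uv + 16u^2v + 32uv^2 − 224vw − 256v^2 − 158uw + 56u − 8u^2 − 272w + 64 − 30uw^2 + 24u^2w + 240w^2

(−4v + 2 − 6w)(−u + 8)(−5w + 4 + 4u + 8v)
= (4uv − 32v − 2u + 16 + 6uw − 48w)(−5w + 4 + 4u + 8v)    [distributive law]
= −20uvw + 16uv + 16u^2v + 32uv^2 + 160vw − 128v − 128uv − 256v^2 + 10uw − 8u − 8u^2 − 16uv − 80w + 64 + 64u + 128v − 30uw^2 + 24uw + 24u^2w + 48uvw + 240w^2 − 192w − 192uw − 384vw    [distributive law]
= 28uvw − 128uv + 16u^2v + 32uv^2 − 224vw − 256v^2 − 158uw + 56u − 8u^2 − 272w + 64 − 30uw^2 + 24u^2w + 240w^2    [combine like terms]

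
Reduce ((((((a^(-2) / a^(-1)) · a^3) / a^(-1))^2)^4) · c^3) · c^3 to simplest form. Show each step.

a^24·c^6

((((((a^(-2) / a^(-1)) · a^3) / a^(-1))^2)^4) · c^3) · c^3
= (((((a^(-2) / a^(-1)) · a^3) / a^(-1))^8) · c^3) · c^3    [power of a power]
= (((((a^(-2) / a^(-1)) · a^3)^8) / ((a^(-1))^8)) · c^3) · c^3    [power of a quotient]
= (((((a^(-2) / a^(-1))^8) · ((a^3)^8)) / ((a^(-1))^8)) · c^3) · c^3    [power of a product]
= ((((((a^(-2))^8) / ((a^(-1))^8)) · ((a^3)^8)) / ((a^(-1))^8)) · c^3) · c^3    [power of a quotient]
= ((((a^(-16) / ((a^(-1))^8)) · ((a^3)^8)) / ((a^(-1))^8)) · c^3) · c^3    [power of a power]
= ((((a^(-16) / a^(-8)) · ((a^3)^8)) / ((a^(-1))^8)) · c^3) · c^3    [power of a power]
= (((a^(-8) · ((a^3)^8)) / ((a^(-1))^8)) · c^3) · c^3    [quotient of powers]
= (((a^(-8) · a^24) / ((a^(-1))^8)) · c^3) · c^3    [power of a power]
= ((a^16 / ((a^(-1))^8)) · c^3) · c^3    [product of powers]
= ((a^16 / a^(-8)) · c^3) · c^3    [power of a power]
= (a^24 · c^3) · c^3    [quotient of powers]
= a^24·c^6    [product of powers]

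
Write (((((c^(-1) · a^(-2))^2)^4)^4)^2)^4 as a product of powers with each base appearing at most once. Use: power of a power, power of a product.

(((((c^(-1) · a^(-2))^2)^4)^4)^2)^4
= ((((c^(-1) · a^(-2))^2)^4)^4)^8    [power of a power]
= (((c^(-1) · a^(-2))^2)^4)^32    [power of a power]
= ((c^(-1) · a^(-2))^2)^128    [power of a power]
= (c^(-1) · a^(-2))^256    [power of a power]
= ((c^(-1))^256) · ((a^(-2))^256)    [power of a product]
= c^(-256) · ((a^(-2))^256)    [power of a power]
= c^(-256) · a^(-512)    [power of a power]
= a^(-512)c^(-256)    [rearrange]

a^(-512)c^(-256)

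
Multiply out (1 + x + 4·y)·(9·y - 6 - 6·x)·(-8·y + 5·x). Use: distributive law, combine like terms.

120·y^2 + 21·x·y + 48·y - 30·x - 60·x^2 + 300·x·y^2 - 27·x^2·y - 30·x^3 - 288·y^3

(1 + x + 4·y)·(9·y - 6 - 6·x)·(-8·y + 5·x)
= (9·y - 6 - 6·x + 9·x·y - 6·x - 6·x^2 + 36·y^2 - 24·y - 24·x·y)·(-8·y + 5·x)    [distributive law]
= (-15·y - 6 - 12·x - 15·x·y - 6·x^2 + 36·y^2)·(-8·y + 5·x)    [combine like terms]
= 120·y^2 - 75·x·y + 48·y - 30·x + 96·x·y - 60·x^2 + 120·x·y^2 - 75·x^2·y + 48·x^2·y - 30·x^3 - 288·y^3 + 180·x·y^2    [distributive law]
= 120·y^2 + 21·x·y + 48·y - 30·x - 60·x^2 + 300·x·y^2 - 27·x^2·y - 30·x^3 - 288·y^3    [combine like terms]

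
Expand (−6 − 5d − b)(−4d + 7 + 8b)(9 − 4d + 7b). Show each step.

69d + 224d^2 − 181bd − 378 − 789b − 457b^2 − 80d^3 + 284bd^2 − 220b^2d − 56b^3

(−6 − 5d − b)(−4d + 7 + 8b)(9 − 4d + 7b)
= (24d − 42 − 48b + 20d^2 − 35d − 40bd + 4bd − 7b − 8b^2)(9 − 4d + 7b)    [distributive law]
= (−11d − 42 − 55b + 20d^2 − 36bd − 8b^2)(9 − 4d + 7b)    [combine like terms]
= −99d + 44d^2 − 77bd − 378 + 168d − 294b − 495b + 220bd − 385b^2 + 180d^2 − 80d^3 + 140bd^2 − 324bd + 144bd^2 − 252b^2d − 72b^2 + 32b^2d − 56b^3    [distributive law]
= 69d + 224d^2 − 181bd − 378 − 789b − 457b^2 − 80d^3 + 284bd^2 − 220b^2d − 56b^3    [combine like terms]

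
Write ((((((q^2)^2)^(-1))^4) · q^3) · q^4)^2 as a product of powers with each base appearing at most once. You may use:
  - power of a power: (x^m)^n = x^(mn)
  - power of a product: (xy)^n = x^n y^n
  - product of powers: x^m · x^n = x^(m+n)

((((((q^2)^2)^(-1))^4) · q^3) · q^4)^2
= ((((((q^2)^2)^(-1))^4) · q^3)^2) · ((q^4)^2)    [power of a product]
= ((((((q^2)^2)^(-1))^4)^2) · ((q^3)^2)) · ((q^4)^2)    [power of a product]
= (((((q^2)^2)^(-1))^8) · ((q^3)^2)) · ((q^4)^2)    [power of a power]
= ((((q^2)^2)^(-8)) · ((q^3)^2)) · ((q^4)^2)    [power of a power]
= (((q^2)^(-16)) · ((q^3)^2)) · ((q^4)^2)    [power of a power]
= (q^(-32) · ((q^3)^2)) · ((q^4)^2)    [power of a power]
= (q^(-32) · q^6) · ((q^4)^2)    [power of a power]
= q^(-26) · ((q^4)^2)    [product of powers]
= q^(-26) · q^8    [power of a power]
= q^(-18)    [product of powers]

q^(-18)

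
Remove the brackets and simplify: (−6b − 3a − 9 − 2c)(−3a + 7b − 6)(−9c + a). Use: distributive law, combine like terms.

13abc − 3a^2b + 378b^2c − 42ab^2 + 243bc − 27ab − 75a^2c + 9a^3 − 393ac + 45a^2 − 486c + 54a − 54ac^2 + 126bc^2 − 108c^2

(−6b − 3a − 9 − 2c)(−3a + 7b − 6)(−9c + a)
= (18ab − 42b^2 + 36b + 9a^2 − 21ab + 18a + 27a − 63b + 54 + 6ac − 14bc + 12c)(−9c + a)    [distributive law]
= (−3ab − 42b^2 − 27b + 9a^2 + 45a + 54 + 6ac − 14bc + 12c)(−9c + a)    [combine like terms]
= 27abc − 3a^2b + 378b^2c − 42ab^2 + 243bc − 27ab − 81a^2c + 9a^3 − 405ac + 45a^2 − 486c + 54a − 54ac^2 + 6a^2c + 126bc^2 − 14abc − 108c^2 + 12ac    [distributive law]
= 13abc − 3a^2b + 378b^2c − 42ab^2 + 243bc − 27ab − 75a^2c + 9a^3 − 393ac + 45a^2 − 486c + 54a − 54ac^2 + 126bc^2 − 108c^2    [combine like terms]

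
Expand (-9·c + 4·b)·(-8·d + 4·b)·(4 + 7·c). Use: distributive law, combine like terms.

(-9·c + 4·b)·(-8·d + 4·b)·(4 + 7·c)
= (72·c·d - 36·b·c - 32·b·d + 16·b^2)·(4 + 7·c)    [distributive law]
= 288·c·d + 504·c^2·d - 144·b·c - 252·b·c^2 - 128·b·d - 224·b·c·d + 64·b^2 + 112·b^2·c    [distributive law]

288·c·d + 504·c^2·d - 144·b·c - 252·b·c^2 - 128·b·d - 224·b·c·d + 64·b^2 + 112·b^2·c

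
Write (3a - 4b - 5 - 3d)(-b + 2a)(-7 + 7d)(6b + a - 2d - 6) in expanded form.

434ab^2 - 175a^2b + 154abd - 77ab - 434ab^2d + 175a^2bd - 77abd^2 - 42a^3 - 196a^2d + 322a^2 + 42a^3d - 126a^2d^2 - 168b^3 - 28b^2d - 42b^2 + 168b^3d + 70b^2d^2 - 14bd + 210b - 154bd^2 + 28ad - 420a + 308ad^2 - 42bd^3 + 84ad^3

(3a - 4b - 5 - 3d)(-b + 2a)(-7 + 7d)(6b + a - 2d - 6)
= (-3ab + 6a^2 + 4b^2 - 8ab + 5b - 10a + 3bd - 6ad)(-7 + 7d)(6b + a - 2d - 6)    [distributive law]
= (-11ab + 6a^2 + 4b^2 + 5b - 10a + 3bd - 6ad)(-7 + 7d)(6b + a - 2d - 6)    [combine like terms]
= (77ab - 77abd - 42a^2 + 42a^2d - 28b^2 + 28b^2d - 35b + 35bd + 70a - 70ad - 21bd + 21bd^2 + 42ad - 42ad^2)(6b + a - 2d - 6)    [distributive law]
= (77ab - 77abd - 42a^2 + 42a^2d - 28b^2 + 28b^2d - 35b + 14bd + 70a - 28ad + 21bd^2 - 42ad^2)(6b + a - 2d - 6)    [combine like terms]
= 462ab^2 + 77a^2b - 154abd - 462ab - 462ab^2d - 77a^2bd + 154abd^2 + 462abd - 252a^2b - 42a^3 + 84a^2d + 252a^2 + 252a^2bd + 42a^3d - 84a^2d^2 - 252a^2d - 168b^3 - 28ab^2 + 56b^2d + 168b^2 + 168b^3d + 28ab^2d - 56b^2d^2 - 168b^2d - 210b^2 - 35ab + 70bd + 210b + 84b^2d + 14abd - 28bd^2 - 84bd + 420ab + 70a^2 - 140ad - 420a - 168abd - 28a^2d + 56ad^2 + 168ad + 126b^2d^2 + 21abd^2 - 42bd^3 - 126bd^2 - 252abd^2 - 42a^2d^2 + 84ad^3 + 252ad^2    [distributive law]
= 434ab^2 - 175a^2b + 154abd - 77ab - 434ab^2d + 175a^2bd - 77abd^2 - 42a^3 - 196a^2d + 322a^2 + 42a^3d - 126a^2d^2 - 168b^3 - 28b^2d - 42b^2 + 168b^3d + 70b^2d^2 - 14bd + 210b - 154bd^2 + 28ad - 420a + 308ad^2 - 42bd^3 + 84ad^3    [combine like terms]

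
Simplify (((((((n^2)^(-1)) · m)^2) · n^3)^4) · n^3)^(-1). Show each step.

(((((((n^2)^(-1)) · m)^2) · n^3)^4) · n^3)^(-1)
= (((((((n^2)^(-1)) · m)^2) · n^3)^4)^(-1)) · ((n^3)^(-1))    [power of a product]
= ((((((n^2)^(-1)) · m)^2) · n^3)^(-4)) · ((n^3)^(-1))    [power of a power]
= ((((((n^2)^(-1)) · m)^2)^(-4)) · ((n^3)^(-4))) · ((n^3)^(-1))    [power of a product]
= (((((n^2)^(-1)) · m)^(-8)) · ((n^3)^(-4))) · ((n^3)^(-1))    [power of a power]
= (((((n^2)^(-1))^(-8)) · (m^(-8))) · ((n^3)^(-4))) · ((n^3)^(-1))    [power of a product]
= ((((n^2)^8) · (m^(-8))) · ((n^3)^(-4))) · ((n^3)^(-1))    [power of a power]
= ((n^16 · (m^(-8))) · ((n^3)^(-4))) · ((n^3)^(-1))    [power of a power]
= ((n^16 · m^(-8)) · n^(-12)) · ((n^3)^(-1))    [power of a power]
= ((n^16 · m^(-8)) · n^(-12)) · n^(-3)    [power of a power]
= m^(-8)n    [product of powers]

m^(-8)n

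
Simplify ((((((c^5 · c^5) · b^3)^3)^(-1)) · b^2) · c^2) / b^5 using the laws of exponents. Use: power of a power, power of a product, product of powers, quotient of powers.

((((((c^5 · c^5) · b^3)^3)^(-1)) · b^2) · c^2) / b^5
= (((((c^5 · c^5) · b^3)^(-3)) · b^2) · c^2) / b^5    [power of a power]
= (((((c^5 · c^5)^(-3)) · ((b^3)^(-3))) · b^2) · c^2) / b^5    [power of a product]
= ((((((c^5)^(-3)) · ((c^5)^(-3))) · ((b^3)^(-3))) · b^2) · c^2) / b^5    [power of a product]
= ((((c^(-15) · ((c^5)^(-3))) · ((b^3)^(-3))) · b^2) · c^2) / b^5    [power of a power]
= ((((c^(-15) · c^(-15)) · ((b^3)^(-3))) · b^2) · c^2) / b^5    [power of a power]
= (((c^(-30) · ((b^3)^(-3))) · b^2) · c^2) / b^5    [product of powers]
= (((c^(-30) · b^(-9)) · b^2) · c^2) / b^5    [power of a power]
= b^(-12)·c^(-28)    [quotient of powers; product of powers]

b^(-12)·c^(-28)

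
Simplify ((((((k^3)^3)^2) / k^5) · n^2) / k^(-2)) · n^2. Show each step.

((((((k^3)^3)^2) / k^5) · n^2) / k^(-2)) · n^2
= (((((k^3)^6) / k^5) · n^2) / k^(-2)) · n^2    [power of a power]
= (((k^18 / k^5) · n^2) / k^(-2)) · n^2    [power of a power]
= ((k^13 · n^2) / k^(-2)) · n^2    [quotient of powers]
= k^15n^4    [quotient of powers; product of powers]

k^15n^4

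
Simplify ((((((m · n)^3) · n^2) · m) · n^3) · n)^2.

m^8n^18

((((((m · n)^3) · n^2) · m) · n^3) · n)^2
= ((((((m · n)^3) · n^2) · m) · n^3)^2) · (n^2)    [power of a product]
= ((((((m · n)^3) · n^2) · m)^2) · ((n^3)^2)) · (n^2)    [power of a product]
= ((((((m · n)^3) · n^2)^2) · (m^2)) · ((n^3)^2)) · (n^2)    [power of a product]
= ((((((m · n)^3)^2) · ((n^2)^2)) · (m^2)) · ((n^3)^2)) · (n^2)    [power of a product]
= (((((m · n)^6) · ((n^2)^2)) · (m^2)) · ((n^3)^2)) · (n^2)    [power of a power]
= (((((m^6) · (n^6)) · ((n^2)^2)) · (m^2)) · ((n^3)^2)) · (n^2)    [power of a product]
= ((((m^6 · n^6) · n^4) · (m^2)) · ((n^3)^2)) · (n^2)    [power of a power]
= ((((m^6 · n^6) · n^4) · m^2) · n^6) · (n^2)    [power of a power]
= m^8n^18    [product of powers]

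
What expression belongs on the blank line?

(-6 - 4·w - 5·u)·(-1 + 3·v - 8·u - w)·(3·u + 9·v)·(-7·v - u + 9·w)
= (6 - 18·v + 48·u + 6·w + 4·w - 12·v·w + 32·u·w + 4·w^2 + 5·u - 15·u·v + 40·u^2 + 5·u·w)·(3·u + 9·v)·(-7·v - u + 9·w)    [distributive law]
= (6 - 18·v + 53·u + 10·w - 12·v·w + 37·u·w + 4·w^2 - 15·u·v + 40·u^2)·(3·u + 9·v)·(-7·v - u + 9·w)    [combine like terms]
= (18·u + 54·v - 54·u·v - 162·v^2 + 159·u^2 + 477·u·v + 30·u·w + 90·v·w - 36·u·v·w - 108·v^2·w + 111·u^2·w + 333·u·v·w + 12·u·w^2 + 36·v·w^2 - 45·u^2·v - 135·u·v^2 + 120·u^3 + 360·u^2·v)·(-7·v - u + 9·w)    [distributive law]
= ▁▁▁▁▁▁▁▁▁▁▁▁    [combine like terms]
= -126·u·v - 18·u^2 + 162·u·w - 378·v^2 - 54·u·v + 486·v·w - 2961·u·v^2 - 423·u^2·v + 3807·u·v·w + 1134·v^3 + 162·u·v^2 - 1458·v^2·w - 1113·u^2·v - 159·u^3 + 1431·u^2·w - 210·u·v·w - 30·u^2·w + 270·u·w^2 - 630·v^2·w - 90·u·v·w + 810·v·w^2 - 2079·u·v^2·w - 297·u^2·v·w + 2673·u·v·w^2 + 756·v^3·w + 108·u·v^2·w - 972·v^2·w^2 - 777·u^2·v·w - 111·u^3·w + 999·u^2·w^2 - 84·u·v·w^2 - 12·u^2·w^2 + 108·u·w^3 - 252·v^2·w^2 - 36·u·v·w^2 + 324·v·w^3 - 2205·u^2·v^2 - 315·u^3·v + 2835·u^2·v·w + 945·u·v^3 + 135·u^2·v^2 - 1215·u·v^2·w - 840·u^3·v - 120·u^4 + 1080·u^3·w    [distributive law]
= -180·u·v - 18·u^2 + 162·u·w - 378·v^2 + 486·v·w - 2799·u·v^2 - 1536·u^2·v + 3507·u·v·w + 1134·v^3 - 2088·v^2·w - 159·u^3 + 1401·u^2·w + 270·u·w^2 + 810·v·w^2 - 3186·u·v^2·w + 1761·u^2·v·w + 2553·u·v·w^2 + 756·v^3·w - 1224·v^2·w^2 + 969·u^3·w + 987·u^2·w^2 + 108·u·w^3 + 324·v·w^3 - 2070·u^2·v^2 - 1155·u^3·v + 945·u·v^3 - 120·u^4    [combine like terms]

By combine like terms:

(18·u + 54·v + 423·u·v - 162·v^2 + 159·u^2 + 30·u·w + 90·v·w + 297·u·v·w - 108·v^2·w + 111·u^2·w + 12·u·w^2 + 36·v·w^2 + 315·u^2·v - 135·u·v^2 + 120·u^3)·(-7·v - u + 9·w)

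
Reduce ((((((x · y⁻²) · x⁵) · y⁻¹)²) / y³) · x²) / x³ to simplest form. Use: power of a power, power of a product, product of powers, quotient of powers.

x¹¹y⁻⁹

((((((x · y⁻²) · x⁵) · y⁻¹)²) / y³) · x²) / x³
= ((((((x · y⁻²) · x⁵)²) · ((y⁻¹)²)) / y³) · x²) / x³    [power of a product]
= ((((((x · y⁻²)²) · ((x⁵)²)) · ((y⁻¹)²)) / y³) · x²) / x³    [power of a product]
= ((((((x²) · ((y⁻²)²)) · ((x⁵)²)) · ((y⁻¹)²)) / y³) · x²) / x³    [power of a product]
= (((((x² · y⁻⁴) · ((x⁵)²)) · ((y⁻¹)²)) / y³) · x²) / x³    [power of a power]
= (((((x² · y⁻⁴) · x¹⁰) · ((y⁻¹)²)) / y³) · x²) / x³    [power of a power]
= (((((x² · y⁻⁴) · x¹⁰) · y⁻²) / y³) · x²) / x³    [power of a power]
= x¹¹y⁻⁹    [quotient of powers; product of powers]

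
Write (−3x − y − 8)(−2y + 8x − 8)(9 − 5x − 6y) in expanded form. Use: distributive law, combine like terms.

102xy + 154x²y + 2xy² − 16x² + 120x³ − 680x − 126y² − 12y³ − 168y + 576

(−3x − y − 8)(−2y + 8x − 8)(9 − 5x − 6y)
= (6xy − 24x² + 24x + 2y² − 8xy + 8y + 16y − 64x + 64)(9 − 5x − 6y)    [distributive law]
= (−2xy − 24x² − 40x + 2y² + 24y + 64)(9 − 5x − 6y)    [combine like terms]
= −18xy + 10x²y + 12xy² − 216x² + 120x³ + 144x²y − 360x + 200x² + 240xy + 18y² − 10xy² − 12y³ + 216y − 120xy − 144y² + 576 − 320x − 384y    [distributive law]
= 102xy + 154x²y + 2xy² − 16x² + 120x³ − 680x − 126y² − 12y³ − 168y + 576    [combine like terms]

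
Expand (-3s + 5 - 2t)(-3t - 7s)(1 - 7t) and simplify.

268st - 161st^2 + 21s^2 - 147s^2t - 15t + 111t^2 - 35s - 42t^3

(-3s + 5 - 2t)(-3t - 7s)(1 - 7t)
= (9st + 21s^2 - 15t - 35s + 6t^2 + 14st)(1 - 7t)    [distributive law]
= (23st + 21s^2 - 15t - 35s + 6t^2)(1 - 7t)    [combine like terms]
= 23st - 161st^2 + 21s^2 - 147s^2t - 15t + 105t^2 - 35s + 245st + 6t^2 - 42t^3    [distributive law]
= 268st - 161st^2 + 21s^2 - 147s^2t - 15t + 111t^2 - 35s - 42t^3    [combine like terms]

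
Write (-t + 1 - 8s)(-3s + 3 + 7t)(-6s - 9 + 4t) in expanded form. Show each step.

414s²t + 345st - 170st² - 24t + 79t² - 28t³ - 54s² + 225s - 27 - 144s³

(-t + 1 - 8s)(-3s + 3 + 7t)(-6s - 9 + 4t)
= (3st - 3t - 7t² - 3s + 3 + 7t + 24s² - 24s - 56st)(-6s - 9 + 4t)    [distributive law]
= (-53st + 4t - 7t² - 27s + 3 + 24s²)(-6s - 9 + 4t)    [combine like terms]
= 318s²t + 477st - 212st² - 24st - 36t + 16t² + 42st² + 63t² - 28t³ + 162s² + 243s - 108st - 18s - 27 + 12t - 144s³ - 216s² + 96s²t    [distributive law]
= 414s²t + 345st - 170st² - 24t + 79t² - 28t³ - 54s² + 225s - 27 - 144s³    [combine like terms]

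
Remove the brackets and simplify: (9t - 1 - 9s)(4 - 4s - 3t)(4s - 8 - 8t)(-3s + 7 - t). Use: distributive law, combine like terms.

(9t - 1 - 9s)(4 - 4s - 3t)(4s - 8 - 8t)(-3s + 7 - t)
= (36t - 36st - 27t^2 - 4 + 4s + 3t - 36s + 36s^2 + 27st)(4s - 8 - 8t)(-3s + 7 - t)    [distributive law]
= (39t - 9st - 27t^2 - 4 - 32s + 36s^2)(4s - 8 - 8t)(-3s + 7 - t)    [combine like terms]
= (156st - 312t - 312t^2 - 36s^2t + 72st + 72st^2 - 108st^2 + 216t^2 + 216t^3 - 16s + 32 + 32t - 128s^2 + 256s + 256st + 144s^3 - 288s^2 - 288s^2t)(-3s + 7 - t)    [distributive law]
= (484st - 280t - 96t^2 - 324s^2t - 36st^2 + 216t^3 + 240s + 32 - 416s^2 + 144s^3)(-3s + 7 - t)    [combine like terms]
= -1452s^2t + 3388st - 484st^2 + 840st - 1960t + 280t^2 + 288st^2 - 672t^2 + 96t^3 + 972s^3t - 2268s^2t + 324s^2t^2 + 108s^2t^2 - 252st^2 + 36st^3 - 648st^3 + 1512t^3 - 216t^4 - 720s^2 + 1680s - 240st - 96s + 224 - 32t + 1248s^3 - 2912s^2 + 416s^2t - 432s^4 + 1008s^3 - 144s^3t    [distributive law]
= -3304s^2t + 3988st - 448st^2 - 1992t - 392t^2 + 1608t^3 + 828s^3t + 432s^2t^2 - 612st^3 - 216t^4 - 3632s^2 + 1584s + 224 + 2256s^3 - 432s^4    [combine like terms]

-3304s^2t + 3988st - 448st^2 - 1992t - 392t^2 + 1608t^3 + 828s^3t + 432s^2t^2 - 612st^3 - 216t^4 - 3632s^2 + 1584s + 224 + 2256s^3 - 432s^4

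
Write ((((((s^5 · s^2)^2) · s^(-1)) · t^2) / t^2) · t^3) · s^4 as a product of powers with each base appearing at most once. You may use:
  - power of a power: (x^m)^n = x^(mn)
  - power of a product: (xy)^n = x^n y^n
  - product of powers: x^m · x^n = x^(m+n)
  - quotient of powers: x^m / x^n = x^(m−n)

((((((s^5 · s^2)^2) · s^(-1)) · t^2) / t^2) · t^3) · s^4
= (((((((s^5)^2) · ((s^2)^2)) · s^(-1)) · t^2) / t^2) · t^3) · s^4    [power of a product]
= (((((s^10 · ((s^2)^2)) · s^(-1)) · t^2) / t^2) · t^3) · s^4    [power of a power]
= (((((s^10 · s^4) · s^(-1)) · t^2) / t^2) · t^3) · s^4    [power of a power]
= ((((s^14 · s^(-1)) · t^2) / t^2) · t^3) · s^4    [product of powers]
= (((s^13 · t^2) / t^2) · t^3) · s^4    [product of powers]
= s^17t^3    [quotient of powers; product of powers]

s^17t^3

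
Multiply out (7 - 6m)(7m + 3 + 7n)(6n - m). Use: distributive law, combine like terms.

(7 - 6m)(7m + 3 + 7n)(6n - m)
= (49m + 21 + 49n - 42m^2 - 18m - 42mn)(6n - m)    [distributive law]
= (31m + 21 + 49n - 42m^2 - 42mn)(6n - m)    [combine like terms]
= 186mn - 31m^2 + 126n - 21m + 294n^2 - 49mn - 252m^2n + 42m^3 - 252mn^2 + 42m^2n    [distributive law]
= 137mn - 31m^2 + 126n - 21m + 294n^2 - 210m^2n + 42m^3 - 252mn^2    [combine like terms]

137mn - 31m^2 + 126n - 21m + 294n^2 - 210m^2n + 42m^3 - 252mn^2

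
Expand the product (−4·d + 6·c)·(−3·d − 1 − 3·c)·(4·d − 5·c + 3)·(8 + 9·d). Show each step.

(−4·d + 6·c)·(−3·d − 1 − 3·c)·(4·d − 5·c + 3)·(8 + 9·d)
= (12·d² + 4·d + 12·c·d − 18·c·d − 6·c − 18·c²)·(4·d − 5·c + 3)·(8 + 9·d)    [distributive law]
= (12·d² + 4·d − 6·c·d − 6·c − 18·c²)·(4·d − 5·c + 3)·(8 + 9·d)    [combine like terms]
= (48·d³ − 60·c·d² + 36·d² + 16·d² − 20·c·d + 12·d − 24·c·d² + 30·c²·d − 18·c·d − 24·c·d + 30·c² − 18·c − 72·c²·d + 90·c³ − 54·c²)·(8 + 9·d)    [distributive law]
= (48·d³ − 84·c·d² + 52·d² − 62·c·d + 12·d − 42·c²·d − 24·c² − 18·c + 90·c³)·(8 + 9·d)    [combine like terms]
= 384·d³ + 432·d⁴ − 672·c·d² − 756·c·d³ + 416·d² + 468·d³ − 496·c·d − 558·c·d² + 96·d + 108·d² − 336·c²·d − 378·c²·d² − 192·c² − 216·c²·d − 144·c − 162·c·d + 720·c³ + 810·c³·d    [distributive law]
= 852·d³ + 432·d⁴ − 1230·c·d² − 756·c·d³ + 524·d² − 658·c·d + 96·d − 552·c²·d − 378·c²·d² − 192·c² − 144·c + 720·c³ + 810·c³·d    [combine like terms]

852·d³ + 432·d⁴ − 1230·c·d² − 756·c·d³ + 524·d² − 658·c·d + 96·d − 552·c²·d − 378·c²·d² − 192·c² − 144·c + 720·c³ + 810·c³·d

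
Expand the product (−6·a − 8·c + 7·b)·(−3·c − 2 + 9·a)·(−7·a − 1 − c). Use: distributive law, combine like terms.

432·a^2·c − 70·a·c − 114·a·c^2 − 30·a^2 − 12·a + 378·a^3 − 40·c^2 − 24·c^3 − 16·c + 84·a·b·c + 35·b·c + 21·b·c^2 + 35·a·b + 14·b − 441·a^2·b

(−6·a − 8·c + 7·b)·(−3·c − 2 + 9·a)·(−7·a − 1 − c)
= (18·a·c + 12·a − 54·a^2 + 24·c^2 + 16·c − 72·a·c − 21·b·c − 14·b + 63·a·b)·(−7·a − 1 − c)    [distributive law]
= (−54·a·c + 12·a − 54·a^2 + 24·c^2 + 16·c − 21·b·c − 14·b + 63·a·b)·(−7·a − 1 − c)    [combine like terms]
= 378·a^2·c + 54·a·c + 54·a·c^2 − 84·a^2 − 12·a − 12·a·c + 378·a^3 + 54·a^2 + 54·a^2·c − 168·a·c^2 − 24·c^2 − 24·c^3 − 112·a·c − 16·c − 16·c^2 + 147·a·b·c + 21·b·c + 21·b·c^2 + 98·a·b + 14·b + 14·b·c − 441·a^2·b − 63·a·b − 63·a·b·c    [distributive law]
= 432·a^2·c − 70·a·c − 114·a·c^2 − 30·a^2 − 12·a + 378·a^3 − 40·c^2 − 24·c^3 − 16·c + 84·a·b·c + 35·b·c + 21·b·c^2 + 35·a·b + 14·b − 441·a^2·b    [combine like terms]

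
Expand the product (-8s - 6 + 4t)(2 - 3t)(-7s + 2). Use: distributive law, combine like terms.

(-8s - 6 + 4t)(2 - 3t)(-7s + 2)
= (-16s + 24st - 12 + 18t + 8t - 12t^2)(-7s + 2)    [distributive law]
= (-16s + 24st - 12 + 26t - 12t^2)(-7s + 2)    [combine like terms]
= 112s^2 - 32s - 168s^2t + 48st + 84s - 24 - 182st + 52t + 84st^2 - 24t^2    [distributive law]
= 112s^2 + 52s - 168s^2t - 134st - 24 + 52t + 84st^2 - 24t^2    [combine like terms]

112s^2 + 52s - 168s^2t - 134st - 24 + 52t + 84st^2 - 24t^2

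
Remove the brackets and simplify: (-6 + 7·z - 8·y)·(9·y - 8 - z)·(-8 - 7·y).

(-6 + 7·z - 8·y)·(9·y - 8 - z)·(-8 - 7·y)
= (-54·y + 48 + 6·z + 63·y·z - 56·z - 7·z^2 - 72·y^2 + 64·y + 8·y·z)·(-8 - 7·y)    [distributive law]
= (10·y + 48 - 50·z + 71·y·z - 7·z^2 - 72·y^2)·(-8 - 7·y)    [combine like terms]
= -80·y - 70·y^2 - 384 - 336·y + 400·z + 350·y·z - 568·y·z - 497·y^2·z + 56·z^2 + 49·y·z^2 + 576·y^2 + 504·y^3    [distributive law]
= -416·y + 506·y^2 - 384 + 400·z - 218·y·z - 497·y^2·z + 56·z^2 + 49·y·z^2 + 504·y^3    [combine like terms]

-416·y + 506·y^2 - 384 + 400·z - 218·y·z - 497·y^2·z + 56·z^2 + 49·y·z^2 + 504·y^3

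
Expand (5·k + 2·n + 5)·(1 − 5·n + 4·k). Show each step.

25·k − 17·k·n + 20·k^2 − 23·n − 10·n^2 + 5

(5·k + 2·n + 5)·(1 − 5·n + 4·k)
= 5·k − 25·k·n + 20·k^2 + 2·n − 10·n^2 + 8·k·n + 5 − 25·n + 20·k    [distributive law]
= 25·k − 17·k·n + 20·k^2 − 23·n − 10·n^2 + 5    [combine like terms]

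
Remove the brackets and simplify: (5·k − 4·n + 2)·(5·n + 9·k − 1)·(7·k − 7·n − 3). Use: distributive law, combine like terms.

(5·k − 4·n + 2)·(5·n + 9·k − 1)·(7·k − 7·n − 3)
= (25·k·n + 45·k^2 − 5·k − 20·n^2 − 36·k·n + 4·n + 10·n + 18·k − 2)·(7·k − 7·n − 3)    [distributive law]
= (−11·k·n + 45·k^2 + 13·k − 20·n^2 + 14·n − 2)·(7·k − 7·n − 3)    [combine like terms]
= −77·k^2·n + 77·k·n^2 + 33·k·n + 315·k^3 − 315·k^2·n − 135·k^2 + 91·k^2 − 91·k·n − 39·k − 140·k·n^2 + 140·n^3 + 60·n^2 + 98·k·n − 98·n^2 − 42·n − 14·k + 14·n + 6    [distributive law]
= −392·k^2·n − 63·k·n^2 + 40·k·n + 315·k^3 − 44·k^2 − 53·k + 140·n^3 − 38·n^2 − 28·n + 6    [combine like terms]

−392·k^2·n − 63·k·n^2 + 40·k·n + 315·k^3 − 44·k^2 − 53·k + 140·n^3 − 38·n^2 − 28·n + 6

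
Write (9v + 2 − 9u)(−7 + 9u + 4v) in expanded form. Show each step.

−55v + 45uv + 36v² − 14 + 81u − 81u²

(9v + 2 − 9u)(−7 + 9u + 4v)
= −63v + 81uv + 36v² − 14 + 18u + 8v + 63u − 81u² − 36uv    [distributive law]
= −55v + 45uv + 36v² − 14 + 81u − 81u²    [combine like terms]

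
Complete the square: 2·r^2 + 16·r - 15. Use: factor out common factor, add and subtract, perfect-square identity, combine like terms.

2·r^2 + 16·r - 15
= 2(r^2 + 8·r) - 15    [factor out 2 from the r-terms]
= 2(r^2 + 8·r + 16 - 16) - 15    [add and subtract 16 inside the bracket]
= 2(r + 4)^2 - 32 - 15    [perfect-square identity]
= 2(r + 4)^2 - 47    [combine constants]

2(r + 4)^2 - 47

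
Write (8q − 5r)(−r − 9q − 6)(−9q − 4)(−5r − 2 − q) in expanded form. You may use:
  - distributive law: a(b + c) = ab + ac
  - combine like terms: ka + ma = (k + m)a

1710q^2r^2 − 2516q^2r − 2907q^3r + 2200qr^2 − 4qr − 2016q^3 − 648q^4 − 1632q^2 − 384q + 225qr^3 + 100r^3 + 640r^2 + 240r

(8q − 5r)(−r − 9q − 6)(−9q − 4)(−5r − 2 − q)
= (−8qr − 72q^2 − 48q + 5r^2 + 45qr + 30r)(−9q − 4)(−5r − 2 − q)    [distributive law]
= (37qr − 72q^2 − 48q + 5r^2 + 30r)(−9q − 4)(−5r − 2 − q)    [combine like terms]
= (−333q^2r − 148qr + 648q^3 + 288q^2 + 432q^2 + 192q − 45qr^2 − 20r^2 − 270qr − 120r)(−5r − 2 − q)    [distributive law]
= (−333q^2r − 418qr + 648q^3 + 720q^2 + 192q − 45qr^2 − 20r^2 − 120r)(−5r − 2 − q)    [combine like terms]
= 1665q^2r^2 + 666q^2r + 333q^3r + 2090qr^2 + 836qr + 418q^2r − 3240q^3r − 1296q^3 − 648q^4 − 3600q^2r − 1440q^2 − 720q^3 − 960qr − 384q − 192q^2 + 225qr^3 + 90qr^2 + 45q^2r^2 + 100r^3 + 40r^2 + 20qr^2 + 600r^2 + 240r + 120qr    [distributive law]
= 1710q^2r^2 − 2516q^2r − 2907q^3r + 2200qr^2 − 4qr − 2016q^3 − 648q^4 − 1632q^2 − 384q + 225qr^3 + 100r^3 + 640r^2 + 240r    [combine like terms]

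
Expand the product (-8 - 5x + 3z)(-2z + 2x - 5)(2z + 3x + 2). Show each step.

(-8 - 5x + 3z)(-2z + 2x - 5)(2z + 3x + 2)
= (16z - 16x + 40 + 10xz - 10x^2 + 25x - 6z^2 + 6xz - 15z)(2z + 3x + 2)    [distributive law]
= (z + 9x + 40 + 16xz - 10x^2 - 6z^2)(2z + 3x + 2)    [combine like terms]
= 2z^2 + 3xz + 2z + 18xz + 27x^2 + 18x + 80z + 120x + 80 + 32xz^2 + 48x^2z + 32xz - 20x^2z - 30x^3 - 20x^2 - 12z^3 - 18xz^2 - 12z^2    [distributive law]
= -10z^2 + 53xz + 82z + 7x^2 + 138x + 80 + 14xz^2 + 28x^2z - 30x^3 - 12z^3    [combine like terms]

-10z^2 + 53xz + 82z + 7x^2 + 138x + 80 + 14xz^2 + 28x^2z - 30x^3 - 12z^3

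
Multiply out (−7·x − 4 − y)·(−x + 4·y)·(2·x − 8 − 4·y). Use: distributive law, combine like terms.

14·x³ − 48·x² − 82·x²·y + 168·x·y + 100·x·y² − 32·x + 128·y + 96·y² + 16·y³

(−7·x − 4 − y)·(−x + 4·y)·(2·x − 8 − 4·y)
= (7·x² − 28·x·y + 4·x − 16·y + x·y − 4·y²)·(2·x − 8 − 4·y)    [distributive law]
= (7·x² − 27·x·y + 4·x − 16·y − 4·y²)·(2·x − 8 − 4·y)    [combine like terms]
= 14·x³ − 56·x² − 28·x²·y − 54·x²·y + 216·x·y + 108·x·y² + 8·x² − 32·x − 16·x·y − 32·x·y + 128·y + 64·y² − 8·x·y² + 32·y² + 16·y³    [distributive law]
= 14·x³ − 48·x² − 82·x²·y + 168·x·y + 100·x·y² − 32·x + 128·y + 96·y² + 16·y³    [combine like terms]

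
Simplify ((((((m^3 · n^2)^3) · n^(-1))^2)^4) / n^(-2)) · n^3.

((((((m^3 · n^2)^3) · n^(-1))^2)^4) / n^(-2)) · n^3
= (((((m^3 · n^2)^3) · n^(-1))^8) / n^(-2)) · n^3    [power of a power]
= (((((m^3 · n^2)^3)^8) · ((n^(-1))^8)) / n^(-2)) · n^3    [power of a product]
= ((((m^3 · n^2)^24) · ((n^(-1))^8)) / n^(-2)) · n^3    [power of a power]
= (((((m^3)^24) · ((n^2)^24)) · ((n^(-1))^8)) / n^(-2)) · n^3    [power of a product]
= (((m^72 · ((n^2)^24)) · ((n^(-1))^8)) / n^(-2)) · n^3    [power of a power]
= (((m^72 · n^48) · ((n^(-1))^8)) / n^(-2)) · n^3    [power of a power]
= (((m^72 · n^48) · n^(-8)) / n^(-2)) · n^3    [power of a power]
= m^72n^45    [quotient of powers; product of powers]

m^72n^45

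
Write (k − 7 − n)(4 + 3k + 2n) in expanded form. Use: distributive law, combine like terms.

(k − 7 − n)(4 + 3k + 2n)
= 4k + 3k² + 2kn − 28 − 21k − 14n − 4n − 3kn − 2n²    [distributive law]
= −17k + 3k² − kn − 28 − 18n − 2n²    [combine like terms]

−17k + 3k² − kn − 28 − 18n − 2n²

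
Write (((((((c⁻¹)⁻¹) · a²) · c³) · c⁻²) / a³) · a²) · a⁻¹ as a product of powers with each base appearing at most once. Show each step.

c²

(((((((c⁻¹)⁻¹) · a²) · c³) · c⁻²) / a³) · a²) · a⁻¹
= (((((c · a²) · c³) · c⁻²) / a³) · a²) · a⁻¹    [power of a power]
= c²    [quotient of powers; product of powers]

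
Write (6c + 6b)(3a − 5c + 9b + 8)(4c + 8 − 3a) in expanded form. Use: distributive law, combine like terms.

(6c + 6b)(3a − 5c + 9b + 8)(4c + 8 − 3a)
= (18ac − 30c^2 + 54bc + 48c + 18ab − 30bc + 54b^2 + 48b)(4c + 8 − 3a)    [distributive law]
= (18ac − 30c^2 + 24bc + 48c + 18ab + 54b^2 + 48b)(4c + 8 − 3a)    [combine like terms]
= 72ac^2 + 144ac − 54a^2c − 120c^3 − 240c^2 + 90ac^2 + 96bc^2 + 192bc − 72abc + 192c^2 + 384c − 144ac + 72abc + 144ab − 54a^2b + 216b^2c + 432b^2 − 162ab^2 + 192bc + 384b − 144ab    [distributive law]
= 162ac^2 − 54a^2c − 120c^3 − 48c^2 + 96bc^2 + 384bc + 384c − 54a^2b + 216b^2c + 432b^2 − 162ab^2 + 384b    [combine like terms]

162ac^2 − 54a^2c − 120c^3 − 48c^2 + 96bc^2 + 384bc + 384c − 54a^2b + 216b^2c + 432b^2 − 162ab^2 + 384b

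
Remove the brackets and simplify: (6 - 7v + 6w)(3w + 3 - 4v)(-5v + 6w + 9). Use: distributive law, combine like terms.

(6 - 7v + 6w)(3w + 3 - 4v)(-5v + 6w + 9)
= (18w + 18 - 24v - 21vw - 21v + 28v² + 18w² + 18w - 24vw)(-5v + 6w + 9)    [distributive law]
= (36w + 18 - 45v - 45vw + 28v² + 18w²)(-5v + 6w + 9)    [combine like terms]
= -180vw + 216w² + 324w - 90v + 108w + 162 + 225v² - 270vw - 405v + 225v²w - 270vw² - 405vw - 140v³ + 168v²w + 252v² - 90vw² + 108w³ + 162w²    [distributive law]
= -855vw + 378w² + 432w - 495v + 162 + 477v² + 393v²w - 360vw² - 140v³ + 108w³    [combine like terms]

-855vw + 378w² + 432w - 495v + 162 + 477v² + 393v²w - 360vw² - 140v³ + 108w³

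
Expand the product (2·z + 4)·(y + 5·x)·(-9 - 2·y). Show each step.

-18·y·z - 4·y²·z - 90·x·z - 20·x·y·z - 36·y - 8·y² - 180·x - 40·x·y

(2·z + 4)·(y + 5·x)·(-9 - 2·y)
= (2·y·z + 10·x·z + 4·y + 20·x)·(-9 - 2·y)    [distributive law]
= -18·y·z - 4·y²·z - 90·x·z - 20·x·y·z - 36·y - 8·y² - 180·x - 40·x·y    [distributive law]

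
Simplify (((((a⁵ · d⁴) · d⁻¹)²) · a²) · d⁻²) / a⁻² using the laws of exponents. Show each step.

a¹⁴d⁴

(((((a⁵ · d⁴) · d⁻¹)²) · a²) · d⁻²) / a⁻²
= (((((a⁵ · d⁴)²) · ((d⁻¹)²)) · a²) · d⁻²) / a⁻²    [power of a product]
= ((((((a⁵)²) · ((d⁴)²)) · ((d⁻¹)²)) · a²) · d⁻²) / a⁻²    [power of a product]
= ((((a¹⁰ · ((d⁴)²)) · ((d⁻¹)²)) · a²) · d⁻²) / a⁻²    [power of a power]
= ((((a¹⁰ · d⁸) · ((d⁻¹)²)) · a²) · d⁻²) / a⁻²    [power of a power]
= ((((a¹⁰ · d⁸) · d⁻²) · a²) · d⁻²) / a⁻²    [power of a power]
= a¹⁴d⁴    [quotient of powers; product of powers]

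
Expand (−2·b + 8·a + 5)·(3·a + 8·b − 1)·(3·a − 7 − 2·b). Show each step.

(−2·b + 8·a + 5)·(3·a + 8·b − 1)·(3·a − 7 − 2·b)
= (−6·a·b − 16·b^2 + 2·b + 24·a^2 + 64·a·b − 8·a + 15·a + 40·b − 5)·(3·a − 7 − 2·b)    [distributive law]
= (58·a·b − 16·b^2 + 42·b + 24·a^2 + 7·a − 5)·(3·a − 7 − 2·b)    [combine like terms]
= 174·a^2·b − 406·a·b − 116·a·b^2 − 48·a·b^2 + 112·b^2 + 32·b^3 + 126·a·b − 294·b − 84·b^2 + 72·a^3 − 168·a^2 − 48·a^2·b + 21·a^2 − 49·a − 14·a·b − 15·a + 35 + 10·b    [distributive law]
= 126·a^2·b − 294·a·b − 164·a·b^2 + 28·b^2 + 32·b^3 − 284·b + 72·a^3 − 147·a^2 − 64·a + 35    [combine like terms]

126·a^2·b − 294·a·b − 164·a·b^2 + 28·b^2 + 32·b^3 − 284·b + 72·a^3 − 147·a^2 − 64·a + 35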